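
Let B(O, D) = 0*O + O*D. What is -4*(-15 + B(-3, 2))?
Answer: 84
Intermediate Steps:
B(O, D) = D*O (B(O, D) = 0 + D*O = D*O)
-4*(-15 + B(-3, 2)) = -4*(-15 + 2*(-3)) = -4*(-15 - 6) = -4*(-21) = 84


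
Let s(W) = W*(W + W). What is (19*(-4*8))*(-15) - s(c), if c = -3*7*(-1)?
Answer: 8238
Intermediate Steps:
c = 21 (c = -21*(-1) = 21)
s(W) = 2*W² (s(W) = W*(2*W) = 2*W²)
(19*(-4*8))*(-15) - s(c) = (19*(-4*8))*(-15) - 2*21² = (19*(-32))*(-15) - 2*441 = -608*(-15) - 1*882 = 9120 - 882 = 8238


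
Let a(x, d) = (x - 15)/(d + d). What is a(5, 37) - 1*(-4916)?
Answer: 181887/37 ≈ 4915.9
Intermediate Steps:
a(x, d) = (-15 + x)/(2*d) (a(x, d) = (-15 + x)/((2*d)) = (-15 + x)*(1/(2*d)) = (-15 + x)/(2*d))
a(5, 37) - 1*(-4916) = (½)*(-15 + 5)/37 - 1*(-4916) = (½)*(1/37)*(-10) + 4916 = -5/37 + 4916 = 181887/37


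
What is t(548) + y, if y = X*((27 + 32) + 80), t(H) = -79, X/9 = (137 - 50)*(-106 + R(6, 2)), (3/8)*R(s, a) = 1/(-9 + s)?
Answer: -11633545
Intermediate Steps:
R(s, a) = 8/(3*(-9 + s))
X = -83694 (X = 9*((137 - 50)*(-106 + 8/(3*(-9 + 6)))) = 9*(87*(-106 + (8/3)/(-3))) = 9*(87*(-106 + (8/3)*(-⅓))) = 9*(87*(-106 - 8/9)) = 9*(87*(-962/9)) = 9*(-27898/3) = -83694)
y = -11633466 (y = -83694*((27 + 32) + 80) = -83694*(59 + 80) = -83694*139 = -11633466)
t(548) + y = -79 - 11633466 = -11633545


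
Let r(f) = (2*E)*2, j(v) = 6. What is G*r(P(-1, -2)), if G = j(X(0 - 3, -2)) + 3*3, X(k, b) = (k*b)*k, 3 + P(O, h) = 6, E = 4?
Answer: 240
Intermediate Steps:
P(O, h) = 3 (P(O, h) = -3 + 6 = 3)
X(k, b) = b*k**2 (X(k, b) = (b*k)*k = b*k**2)
r(f) = 16 (r(f) = (2*4)*2 = 8*2 = 16)
G = 15 (G = 6 + 3*3 = 6 + 9 = 15)
G*r(P(-1, -2)) = 15*16 = 240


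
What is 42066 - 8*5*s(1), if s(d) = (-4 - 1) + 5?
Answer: 42066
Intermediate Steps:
s(d) = 0 (s(d) = -5 + 5 = 0)
42066 - 8*5*s(1) = 42066 - 8*5*0 = 42066 - 40*0 = 42066 - 1*0 = 42066 + 0 = 42066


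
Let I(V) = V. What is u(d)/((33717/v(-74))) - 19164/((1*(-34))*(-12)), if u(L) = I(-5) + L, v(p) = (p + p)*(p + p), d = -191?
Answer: -199814305/1146378 ≈ -174.30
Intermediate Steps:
v(p) = 4*p**2 (v(p) = (2*p)*(2*p) = 4*p**2)
u(L) = -5 + L
u(d)/((33717/v(-74))) - 19164/((1*(-34))*(-12)) = (-5 - 191)/((33717/((4*(-74)**2)))) - 19164/((1*(-34))*(-12)) = -196/(33717/((4*5476))) - 19164/((-34*(-12))) = -196/(33717/21904) - 19164/408 = -196/(33717*(1/21904)) - 19164*1/408 = -196/33717/21904 - 1597/34 = -196*21904/33717 - 1597/34 = -4293184/33717 - 1597/34 = -199814305/1146378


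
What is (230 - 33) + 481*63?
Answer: 30500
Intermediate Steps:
(230 - 33) + 481*63 = 197 + 30303 = 30500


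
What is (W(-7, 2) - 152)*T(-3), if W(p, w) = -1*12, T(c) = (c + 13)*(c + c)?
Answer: 9840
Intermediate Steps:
T(c) = 2*c*(13 + c) (T(c) = (13 + c)*(2*c) = 2*c*(13 + c))
W(p, w) = -12
(W(-7, 2) - 152)*T(-3) = (-12 - 152)*(2*(-3)*(13 - 3)) = -328*(-3)*10 = -164*(-60) = 9840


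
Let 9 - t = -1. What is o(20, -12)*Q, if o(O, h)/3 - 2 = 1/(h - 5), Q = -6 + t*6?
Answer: 5346/17 ≈ 314.47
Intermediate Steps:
t = 10 (t = 9 - 1*(-1) = 9 + 1 = 10)
Q = 54 (Q = -6 + 10*6 = -6 + 60 = 54)
o(O, h) = 6 + 3/(-5 + h) (o(O, h) = 6 + 3/(h - 5) = 6 + 3/(-5 + h))
o(20, -12)*Q = (3*(-9 + 2*(-12))/(-5 - 12))*54 = (3*(-9 - 24)/(-17))*54 = (3*(-1/17)*(-33))*54 = (99/17)*54 = 5346/17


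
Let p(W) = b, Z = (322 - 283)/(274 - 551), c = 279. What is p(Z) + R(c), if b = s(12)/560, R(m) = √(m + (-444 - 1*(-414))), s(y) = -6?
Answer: -3/280 + √249 ≈ 15.769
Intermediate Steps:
R(m) = √(-30 + m) (R(m) = √(m + (-444 + 414)) = √(m - 30) = √(-30 + m))
Z = -39/277 (Z = 39/(-277) = 39*(-1/277) = -39/277 ≈ -0.14079)
b = -3/280 (b = -6/560 = -6*1/560 = -3/280 ≈ -0.010714)
p(W) = -3/280
p(Z) + R(c) = -3/280 + √(-30 + 279) = -3/280 + √249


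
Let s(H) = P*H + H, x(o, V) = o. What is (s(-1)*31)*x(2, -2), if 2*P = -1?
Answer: -31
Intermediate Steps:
P = -½ (P = (½)*(-1) = -½ ≈ -0.50000)
s(H) = H/2 (s(H) = -H/2 + H = H/2)
(s(-1)*31)*x(2, -2) = (((½)*(-1))*31)*2 = -½*31*2 = -31/2*2 = -31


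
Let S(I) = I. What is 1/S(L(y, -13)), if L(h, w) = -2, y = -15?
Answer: -½ ≈ -0.50000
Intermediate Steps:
1/S(L(y, -13)) = 1/(-2) = -½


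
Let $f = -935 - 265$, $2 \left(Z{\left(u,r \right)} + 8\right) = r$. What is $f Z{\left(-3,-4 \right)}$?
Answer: $12000$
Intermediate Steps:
$Z{\left(u,r \right)} = -8 + \frac{r}{2}$
$f = -1200$
$f Z{\left(-3,-4 \right)} = - 1200 \left(-8 + \frac{1}{2} \left(-4\right)\right) = - 1200 \left(-8 - 2\right) = \left(-1200\right) \left(-10\right) = 12000$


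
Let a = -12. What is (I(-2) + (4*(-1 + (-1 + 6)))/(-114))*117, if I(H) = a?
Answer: -26988/19 ≈ -1420.4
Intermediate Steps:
I(H) = -12
(I(-2) + (4*(-1 + (-1 + 6)))/(-114))*117 = (-12 + (4*(-1 + (-1 + 6)))/(-114))*117 = (-12 + (4*(-1 + 5))*(-1/114))*117 = (-12 + (4*4)*(-1/114))*117 = (-12 + 16*(-1/114))*117 = (-12 - 8/57)*117 = -692/57*117 = -26988/19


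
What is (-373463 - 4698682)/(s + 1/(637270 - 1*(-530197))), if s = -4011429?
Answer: 5921561906715/4683210980342 ≈ 1.2644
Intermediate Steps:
(-373463 - 4698682)/(s + 1/(637270 - 1*(-530197))) = (-373463 - 4698682)/(-4011429 + 1/(637270 - 1*(-530197))) = -5072145/(-4011429 + 1/(637270 + 530197)) = -5072145/(-4011429 + 1/1167467) = -5072145/(-4683210980342/1167467) = -5072145*(-1167467/4683210980342) = 5921561906715/4683210980342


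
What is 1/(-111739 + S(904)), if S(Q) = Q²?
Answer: 1/705477 ≈ 1.4175e-6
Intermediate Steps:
1/(-111739 + S(904)) = 1/(-111739 + 904²) = 1/(-111739 + 817216) = 1/705477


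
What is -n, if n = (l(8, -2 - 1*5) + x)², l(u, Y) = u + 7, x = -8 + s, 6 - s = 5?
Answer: -64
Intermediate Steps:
s = 1 (s = 6 - 1*5 = 6 - 5 = 1)
x = -7 (x = -8 + 1 = -7)
l(u, Y) = 7 + u
n = 64 (n = ((7 + 8) - 7)² = (15 - 7)² = 8² = 64)
-n = -1*64 = -64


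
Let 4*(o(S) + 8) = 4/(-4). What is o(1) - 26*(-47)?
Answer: 4855/4 ≈ 1213.8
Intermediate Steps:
o(S) = -33/4 (o(S) = -8 + (4/(-4))/4 = -8 + (4*(-¼))/4 = -8 + (¼)*(-1) = -8 - ¼ = -33/4)
o(1) - 26*(-47) = -33/4 - 26*(-47) = -33/4 + 1222 = 4855/4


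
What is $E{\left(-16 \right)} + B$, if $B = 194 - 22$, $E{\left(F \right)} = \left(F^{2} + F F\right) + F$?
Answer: $668$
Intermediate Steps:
$E{\left(F \right)} = F + 2 F^{2}$ ($E{\left(F \right)} = \left(F^{2} + F^{2}\right) + F = 2 F^{2} + F = F + 2 F^{2}$)
$B = 172$
$E{\left(-16 \right)} + B = - 16 \left(1 + 2 \left(-16\right)\right) + 172 = - 16 \left(1 - 32\right) + 172 = \left(-16\right) \left(-31\right) + 172 = 496 + 172 = 668$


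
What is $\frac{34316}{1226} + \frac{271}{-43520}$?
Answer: $\frac{746550037}{26677760} \approx 27.984$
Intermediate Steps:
$\frac{34316}{1226} + \frac{271}{-43520} = 34316 \cdot \frac{1}{1226} + 271 \left(- \frac{1}{43520}\right) = \frac{17158}{613} - \frac{271}{43520} = \frac{746550037}{26677760}$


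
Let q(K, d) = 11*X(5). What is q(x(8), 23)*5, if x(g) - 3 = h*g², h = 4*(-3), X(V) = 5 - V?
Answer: 0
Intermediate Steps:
h = -12
x(g) = 3 - 12*g²
q(K, d) = 0 (q(K, d) = 11*(5 - 1*5) = 11*(5 - 5) = 11*0 = 0)
q(x(8), 23)*5 = 0*5 = 0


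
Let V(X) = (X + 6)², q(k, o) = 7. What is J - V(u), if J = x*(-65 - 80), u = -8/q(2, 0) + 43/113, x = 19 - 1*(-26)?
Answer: -4099732974/625681 ≈ -6552.4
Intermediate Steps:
x = 45 (x = 19 + 26 = 45)
u = -603/791 (u = -8/7 + 43/113 = -603/791 ≈ -0.76233)
V(X) = (6 + X)²
J = -6525 (J = 45*(-65 - 80) = 45*(-145) = -6525)
J - V(u) = -6525 - (6 - 603/791)² = -6525 - (4143/791)² = -6525 - 1*17164449/625681 = -6525 - 17164449/625681 = -4099732974/625681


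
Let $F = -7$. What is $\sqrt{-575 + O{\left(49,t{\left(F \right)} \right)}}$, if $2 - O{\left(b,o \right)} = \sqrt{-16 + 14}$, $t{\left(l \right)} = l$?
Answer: $\sqrt{-573 - i \sqrt{2}} \approx 0.0295 - 23.937 i$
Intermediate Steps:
$O{\left(b,o \right)} = 2 - i \sqrt{2}$ ($O{\left(b,o \right)} = 2 - \sqrt{-16 + 14} = 2 - \sqrt{-2} = 2 - i \sqrt{2}$)
$\sqrt{-575 + O{\left(49,t{\left(F \right)} \right)}} = \sqrt{-575 + \left(2 - i \sqrt{2}\right)} = \sqrt{-573 - i \sqrt{2}}$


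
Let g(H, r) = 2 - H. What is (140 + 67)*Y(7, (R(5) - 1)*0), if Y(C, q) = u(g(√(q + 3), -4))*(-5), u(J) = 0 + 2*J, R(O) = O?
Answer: -4140 + 2070*√3 ≈ -554.66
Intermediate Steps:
u(J) = 2*J
Y(C, q) = -20 + 10*√(3 + q) (Y(C, q) = (2*(2 - √(q + 3)))*(-5) = (2*(2 - √(3 + q)))*(-5) = (4 - 2*√(3 + q))*(-5) = -20 + 10*√(3 + q))
(140 + 67)*Y(7, (R(5) - 1)*0) = (140 + 67)*(-20 + 10*√(3 + (5 - 1)*0)) = 207*(-20 + 10*√(3 + 4*0)) = 207*(-20 + 10*√(3 + 0)) = 207*(-20 + 10*√3) = -4140 + 2070*√3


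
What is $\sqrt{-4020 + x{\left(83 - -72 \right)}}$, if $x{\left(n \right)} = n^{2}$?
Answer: $\sqrt{20005} \approx 141.44$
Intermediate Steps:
$\sqrt{-4020 + x{\left(83 - -72 \right)}} = \sqrt{-4020 + \left(83 - -72\right)^{2}} = \sqrt{-4020 + \left(83 + 72\right)^{2}} = \sqrt{-4020 + 155^{2}} = \sqrt{-4020 + 24025} = \sqrt{20005}$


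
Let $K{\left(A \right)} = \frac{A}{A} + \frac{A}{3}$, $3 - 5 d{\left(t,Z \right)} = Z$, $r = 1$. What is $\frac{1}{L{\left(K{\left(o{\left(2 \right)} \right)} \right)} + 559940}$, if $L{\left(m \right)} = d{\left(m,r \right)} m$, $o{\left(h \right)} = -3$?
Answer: $\frac{1}{559940} \approx 1.7859 \cdot 10^{-6}$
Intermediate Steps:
$d{\left(t,Z \right)} = \frac{3}{5} - \frac{Z}{5}$
$K{\left(A \right)} = 1 + \frac{A}{3}$ ($K{\left(A \right)} = 1 + A \frac{1}{3} = 1 + \frac{A}{3}$)
$L{\left(m \right)} = \frac{2 m}{5}$ ($L{\left(m \right)} = \left(\frac{3}{5} - \frac{1}{5}\right) m = \frac{2 m}{5}$)
$\frac{1}{L{\left(K{\left(o{\left(2 \right)} \right)} \right)} + 559940} = \frac{1}{\frac{2 \left(1 + \frac{1}{3} \left(-3\right)\right)}{5} + 559940} = \frac{1}{\frac{2 \left(1 - 1\right)}{5} + 559940} = \frac{1}{\frac{2}{5} \cdot 0 + 559940} = \frac{1}{0 + 559940} = \frac{1}{559940}$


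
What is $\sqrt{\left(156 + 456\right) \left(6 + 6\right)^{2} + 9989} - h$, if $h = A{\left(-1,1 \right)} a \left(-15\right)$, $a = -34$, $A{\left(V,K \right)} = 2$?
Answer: $-1020 + \sqrt{98117} \approx -706.76$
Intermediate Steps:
$h = 1020$ ($h = 2 \left(-34\right) \left(-15\right) = \left(-68\right) \left(-15\right) = 1020$)
$\sqrt{\left(156 + 456\right) \left(6 + 6\right)^{2} + 9989} - h = \sqrt{\left(156 + 456\right) \left(6 + 6\right)^{2} + 9989} - 1020 = \sqrt{612 \cdot 12^{2} + 9989} - 1020 = \sqrt{612 \cdot 144 + 9989} - 1020 = \sqrt{88128 + 9989} - 1020 = \sqrt{98117} - 1020 = -1020 + \sqrt{98117}$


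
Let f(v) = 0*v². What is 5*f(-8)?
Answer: 0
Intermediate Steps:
f(v) = 0
5*f(-8) = 5*0 = 0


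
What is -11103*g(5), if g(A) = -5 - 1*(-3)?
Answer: 22206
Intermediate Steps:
g(A) = -2 (g(A) = -5 + 3 = -2)
-11103*g(5) = -11103*(-2) = 22206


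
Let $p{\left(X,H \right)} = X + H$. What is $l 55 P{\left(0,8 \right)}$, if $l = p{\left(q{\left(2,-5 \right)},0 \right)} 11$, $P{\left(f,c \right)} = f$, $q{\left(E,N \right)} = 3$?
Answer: $0$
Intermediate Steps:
$p{\left(X,H \right)} = H + X$
$l = 33$ ($l = \left(0 + 3\right) 11 = 3 \cdot 11 = 33$)
$l 55 P{\left(0,8 \right)} = 33 \cdot 55 \cdot 0 = 1815 \cdot 0 = 0$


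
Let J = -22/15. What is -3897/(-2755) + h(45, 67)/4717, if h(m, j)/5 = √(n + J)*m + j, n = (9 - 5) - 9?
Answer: 19305074/12995335 + 15*I*√1455/4717 ≈ 1.4855 + 0.1213*I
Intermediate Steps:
n = -5 (n = 4 - 9 = -5)
J = -22/15 (J = -22*1/15 = -22/15 ≈ -1.4667)
h(m, j) = 5*j + I*m*√1455/3 (h(m, j) = 5*(√(-5 - 22/15)*m + j) = 5*(√(-97/15)*m + j) = 5*((I*√1455/15)*m + j) = 5*(I*m*√1455/15 + j) = 5*(j + I*m*√1455/15) = 5*j + I*m*√1455/3)
-3897/(-2755) + h(45, 67)/4717 = -3897/(-2755) + (5*67 + (⅓)*I*45*√1455)/4717 = -3897*(-1/2755) + (335 + 15*I*√1455)*(1/4717) = 3897/2755 + (335/4717 + 15*I*√1455/4717) = 19305074/12995335 + 15*I*√1455/4717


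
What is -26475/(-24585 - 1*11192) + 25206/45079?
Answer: 2095261587/1612791383 ≈ 1.2992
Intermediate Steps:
-26475/(-24585 - 1*11192) + 25206/45079 = -26475/(-24585 - 11192) + 25206*(1/45079) = -26475/(-35777) + 25206/45079 = -26475*(-1/35777) + 25206/45079 = 26475/35777 + 25206/45079 = 2095261587/1612791383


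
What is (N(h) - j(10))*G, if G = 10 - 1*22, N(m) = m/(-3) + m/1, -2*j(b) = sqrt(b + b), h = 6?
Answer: -48 - 12*sqrt(5) ≈ -74.833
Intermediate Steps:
j(b) = -sqrt(2)*sqrt(b)/2 (j(b) = -sqrt(b + b)/2 = -sqrt(2)*sqrt(b)/2)
N(m) = 2*m/3 (N(m) = m*(-1/3) + m*1 = -m/3 + m = 2*m/3)
G = -12 (G = 10 - 22 = -12)
(N(h) - j(10))*G = ((2/3)*6 - (-1)*sqrt(2)*sqrt(10)/2)*(-12) = (4 - (-1)*sqrt(5))*(-12) = (4 + sqrt(5))*(-12) = -48 - 12*sqrt(5)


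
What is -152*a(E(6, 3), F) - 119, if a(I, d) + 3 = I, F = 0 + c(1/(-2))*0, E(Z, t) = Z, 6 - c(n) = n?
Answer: -575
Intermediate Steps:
c(n) = 6 - n
F = 0 (F = 0 + (6 - 1/(-2))*0 = 0 + (6 - 1*(-1/2))*0 = 0 + (6 + 1/2)*0 = 0 + (13/2)*0 = 0 + 0 = 0)
a(I, d) = -3 + I
-152*a(E(6, 3), F) - 119 = -152*(-3 + 6) - 119 = -152*3 - 119 = -456 - 119 = -575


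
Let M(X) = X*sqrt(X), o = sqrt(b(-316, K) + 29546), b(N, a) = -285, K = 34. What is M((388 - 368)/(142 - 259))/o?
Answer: -40*I*sqrt(1901965)/133517943 ≈ -0.00041316*I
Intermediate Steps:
o = sqrt(29261) (o = sqrt(-285 + 29546) = sqrt(29261) ≈ 171.06)
M(X) = X**(3/2)
M((388 - 368)/(142 - 259))/o = ((388 - 368)/(142 - 259))**(3/2)/(sqrt(29261)) = (20/(-117))**(3/2)*(sqrt(29261)/29261) = (20*(-1/117))**(3/2)*(sqrt(29261)/29261) = (-20/117)**(3/2)*(sqrt(29261)/29261) = (-40*I*sqrt(65)/4563)*(sqrt(29261)/29261) = -40*I*sqrt(1901965)/133517943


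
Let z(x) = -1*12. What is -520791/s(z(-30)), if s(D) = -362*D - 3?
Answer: -173597/1447 ≈ -119.97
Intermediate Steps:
z(x) = -12
s(D) = -3 - 362*D
-520791/s(z(-30)) = -520791/(-3 - 362*(-12)) = -520791/(-3 + 4344) = -520791/4341 = -520791*1/4341 = -173597/1447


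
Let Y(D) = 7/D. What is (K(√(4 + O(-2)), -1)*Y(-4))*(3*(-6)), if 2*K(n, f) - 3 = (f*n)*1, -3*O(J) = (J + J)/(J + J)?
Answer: 189/4 - 21*√33/4 ≈ 17.091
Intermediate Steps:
O(J) = -⅓ (O(J) = -(J + J)/(3*(J + J)) = -2*J/(3*(2*J)) = -2*J*1/(2*J)/3 = -⅓*1 = -⅓)
K(n, f) = 3/2 + f*n/2 (K(n, f) = 3/2 + ((f*n)*1)/2 = 3/2 + (f*n)/2 = 3/2 + f*n/2)
(K(√(4 + O(-2)), -1)*Y(-4))*(3*(-6)) = ((3/2 + (½)*(-1)*√(4 - ⅓))*(7/(-4)))*(3*(-6)) = ((3/2 + (½)*(-1)*√(11/3))*(7*(-¼)))*(-18) = ((3/2 + (½)*(-1)*(√33/3))*(-7/4))*(-18) = ((3/2 - √33/6)*(-7/4))*(-18) = (-21/8 + 7*√33/24)*(-18) = 189/4 - 21*√33/4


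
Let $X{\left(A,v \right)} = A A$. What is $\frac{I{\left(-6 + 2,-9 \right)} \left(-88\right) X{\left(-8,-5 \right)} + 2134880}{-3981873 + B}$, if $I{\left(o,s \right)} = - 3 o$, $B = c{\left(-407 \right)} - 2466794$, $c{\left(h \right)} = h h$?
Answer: $- \frac{147664}{448787} \approx -0.32903$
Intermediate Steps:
$X{\left(A,v \right)} = A^{2}$
$c{\left(h \right)} = h^{2}$
$B = -2301145$ ($B = \left(-407\right)^{2} - 2466794 = 165649 - 2466794 = -2301145$)
$\frac{I{\left(-6 + 2,-9 \right)} \left(-88\right) X{\left(-8,-5 \right)} + 2134880}{-3981873 + B} = \frac{- 3 \left(-6 + 2\right) \left(-88\right) \left(-8\right)^{2} + 2134880}{-3981873 - 2301145} = \frac{\left(-3\right) \left(-4\right) \left(-88\right) 64 + 2134880}{-6283018} = \left(12 \left(-88\right) 64 + 2134880\right) \left(- \frac{1}{6283018}\right) = \left(\left(-1056\right) 64 + 2134880\right) \left(- \frac{1}{6283018}\right) = \left(-67584 + 2134880\right) \left(- \frac{1}{6283018}\right) = 2067296 \left(- \frac{1}{6283018}\right) = - \frac{147664}{448787}$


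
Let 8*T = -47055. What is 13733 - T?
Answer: 156919/8 ≈ 19615.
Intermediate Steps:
T = -47055/8 (T = (⅛)*(-47055) = -47055/8 ≈ -5881.9)
13733 - T = 13733 - 1*(-47055/8) = 13733 + 47055/8 = 156919/8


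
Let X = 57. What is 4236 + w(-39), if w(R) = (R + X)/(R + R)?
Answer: 55065/13 ≈ 4235.8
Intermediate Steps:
w(R) = (57 + R)/(2*R) (w(R) = (R + 57)/(R + R) = (57 + R)/((2*R)) = (57 + R)*(1/(2*R)) = (57 + R)/(2*R))
4236 + w(-39) = 4236 + (1/2)*(57 - 39)/(-39) = 4236 + (1/2)*(-1/39)*18 = 4236 - 3/13 = 55065/13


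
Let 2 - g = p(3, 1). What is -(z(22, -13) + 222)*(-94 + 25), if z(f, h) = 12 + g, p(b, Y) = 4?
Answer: 16008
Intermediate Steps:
g = -2 (g = 2 - 1*4 = 2 - 4 = -2)
z(f, h) = 10 (z(f, h) = 12 - 2 = 10)
-(z(22, -13) + 222)*(-94 + 25) = -(10 + 222)*(-94 + 25) = -232*(-69) = -1*(-16008) = 16008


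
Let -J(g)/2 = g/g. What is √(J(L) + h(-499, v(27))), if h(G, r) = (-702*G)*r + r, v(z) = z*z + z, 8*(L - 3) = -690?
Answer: 13*√1567018 ≈ 16273.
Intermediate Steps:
L = -333/4 (L = 3 + (⅛)*(-690) = 3 - 345/4 = -333/4 ≈ -83.250)
v(z) = z + z² (v(z) = z² + z = z + z²)
J(g) = -2 (J(g) = -2*g/g = -2*1 = -2)
h(G, r) = r - 702*G*r (h(G, r) = -702*G*r + r = r - 702*G*r)
√(J(L) + h(-499, v(27))) = √(-2 + (27*(1 + 27))*(1 - 702*(-499))) = √(-2 + (27*28)*(1 + 350298)) = √(-2 + 756*350299) = √(-2 + 264826044) = √264826042 = 13*√1567018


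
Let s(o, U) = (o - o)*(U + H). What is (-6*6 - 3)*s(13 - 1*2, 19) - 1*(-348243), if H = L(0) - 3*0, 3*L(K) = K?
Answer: 348243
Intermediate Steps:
L(K) = K/3
H = 0 (H = (1/3)*0 - 3*0 = 0 + 0 = 0)
s(o, U) = 0 (s(o, U) = (o - o)*(U + 0) = 0*U = 0)
(-6*6 - 3)*s(13 - 1*2, 19) - 1*(-348243) = (-6*6 - 3)*0 - 1*(-348243) = (-36 - 3)*0 + 348243 = -39*0 + 348243 = 0 + 348243 = 348243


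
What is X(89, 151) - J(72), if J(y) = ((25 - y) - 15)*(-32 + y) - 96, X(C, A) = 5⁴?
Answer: 3201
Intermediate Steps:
X(C, A) = 625
J(y) = -96 + (-32 + y)*(10 - y) (J(y) = (10 - y)*(-32 + y) - 96 = (-32 + y)*(10 - y) - 96 = -96 + (-32 + y)*(10 - y))
X(89, 151) - J(72) = 625 - (-416 - 1*72² + 42*72) = 625 - (-416 - 1*5184 + 3024) = 625 - (-416 - 5184 + 3024) = 625 - 1*(-2576) = 625 + 2576 = 3201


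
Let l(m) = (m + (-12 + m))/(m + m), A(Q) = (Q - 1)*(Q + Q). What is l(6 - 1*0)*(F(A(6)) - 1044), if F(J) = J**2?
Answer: 0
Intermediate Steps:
A(Q) = 2*Q*(-1 + Q) (A(Q) = (-1 + Q)*(2*Q) = 2*Q*(-1 + Q))
l(m) = (-12 + 2*m)/(2*m) (l(m) = (-12 + 2*m)/((2*m)) = (-12 + 2*m)*(1/(2*m)) = (-12 + 2*m)/(2*m))
l(6 - 1*0)*(F(A(6)) - 1044) = ((-6 + (6 - 1*0))/(6 - 1*0))*((2*6*(-1 + 6))**2 - 1044) = ((-6 + (6 + 0))/(6 + 0))*((2*6*5)**2 - 1044) = ((-6 + 6)/6)*(60**2 - 1044) = ((1/6)*0)*(3600 - 1044) = 0*2556 = 0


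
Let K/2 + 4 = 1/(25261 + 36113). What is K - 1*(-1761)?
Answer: 53794312/30687 ≈ 1753.0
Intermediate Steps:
K = -245495/30687 (K = -8 + 2/(25261 + 36113) = -8 + 2/61374 = -8 + 2*(1/61374) = -8 + 1/30687 = -245495/30687 ≈ -8.0000)
K - 1*(-1761) = -245495/30687 - 1*(-1761) = -245495/30687 + 1761 = 53794312/30687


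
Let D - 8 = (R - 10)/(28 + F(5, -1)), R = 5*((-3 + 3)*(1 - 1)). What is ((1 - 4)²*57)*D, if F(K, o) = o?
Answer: 3914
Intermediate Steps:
R = 0 (R = 5*(0*0) = 5*0 = 0)
D = 206/27 (D = 8 + (0 - 10)/(28 - 1) = 8 - 10/27 = 206/27 ≈ 7.6296)
((1 - 4)²*57)*D = ((1 - 4)²*57)*(206/27) = ((-3)²*57)*(206/27) = (9*57)*(206/27) = 513*(206/27) = 3914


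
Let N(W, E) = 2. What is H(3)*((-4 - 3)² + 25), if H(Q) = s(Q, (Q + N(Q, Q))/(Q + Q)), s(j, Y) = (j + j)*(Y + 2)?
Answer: 1258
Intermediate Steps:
s(j, Y) = 2*j*(2 + Y) (s(j, Y) = (2*j)*(2 + Y) = 2*j*(2 + Y))
H(Q) = 2*Q*(2 + (2 + Q)/(2*Q)) (H(Q) = 2*Q*(2 + (Q + 2)/(Q + Q)) = 2*Q*(2 + (2 + Q)/((2*Q))) = 2*Q*(2 + (2 + Q)*(1/(2*Q))) = 2*Q*(2 + (2 + Q)/(2*Q)))
H(3)*((-4 - 3)² + 25) = (2 + 5*3)*((-4 - 3)² + 25) = (2 + 15)*((-7)² + 25) = 17*(49 + 25) = 17*74 = 1258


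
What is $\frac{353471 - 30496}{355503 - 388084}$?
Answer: $- \frac{322975}{32581} \approx -9.913$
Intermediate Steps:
$\frac{353471 - 30496}{355503 - 388084} = \frac{322975}{-32581} = 322975 \left(- \frac{1}{32581}\right) = - \frac{322975}{32581}$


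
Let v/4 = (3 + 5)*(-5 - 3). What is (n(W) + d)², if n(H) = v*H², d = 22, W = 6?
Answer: 84529636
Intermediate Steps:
v = -256 (v = 4*((3 + 5)*(-5 - 3)) = 4*(8*(-8)) = 4*(-64) = -256)
n(H) = -256*H²
(n(W) + d)² = (-256*6² + 22)² = (-256*36 + 22)² = (-9216 + 22)² = (-9194)² = 84529636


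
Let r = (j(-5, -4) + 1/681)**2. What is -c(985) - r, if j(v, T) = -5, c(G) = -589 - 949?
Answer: 701677202/463761 ≈ 1513.0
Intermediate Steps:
c(G) = -1538
r = 11587216/463761 (r = (-5 + 1/681)**2 = (-3404/681)**2 = 11587216/463761 ≈ 24.985)
-c(985) - r = -1*(-1538) - 1*11587216/463761 = 1538 - 11587216/463761 = 701677202/463761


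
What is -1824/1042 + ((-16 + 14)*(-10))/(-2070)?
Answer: -189826/107847 ≈ -1.7601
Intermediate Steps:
-1824/1042 + ((-16 + 14)*(-10))/(-2070) = -1824*1/1042 - 2*(-10)*(-1/2070) = -912/521 + 20*(-1/2070) = -912/521 - 2/207 = -189826/107847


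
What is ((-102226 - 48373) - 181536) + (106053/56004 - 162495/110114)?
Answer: -341369277190583/1027804076 ≈ -3.3213e+5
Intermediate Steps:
((-102226 - 48373) - 181536) + (106053/56004 - 162495/110114) = (-150599 - 181536) + (106053*(1/56004) - 162495*1/110114) = -332135 + (35351/18668 - 162495/110114) = -332135 + 429591677/1027804076 = -341369277190583/1027804076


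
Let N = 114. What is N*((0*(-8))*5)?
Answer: 0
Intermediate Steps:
N*((0*(-8))*5) = 114*((0*(-8))*5) = 114*(0*5) = 114*0 = 0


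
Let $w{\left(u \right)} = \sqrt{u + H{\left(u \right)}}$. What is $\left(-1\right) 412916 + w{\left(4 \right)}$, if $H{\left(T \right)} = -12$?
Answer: $-412916 + 2 i \sqrt{2} \approx -4.1292 \cdot 10^{5} + 2.8284 i$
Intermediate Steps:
$w{\left(u \right)} = \sqrt{-12 + u}$ ($w{\left(u \right)} = \sqrt{u - 12} = \sqrt{-12 + u}$)
$\left(-1\right) 412916 + w{\left(4 \right)} = \left(-1\right) 412916 + \sqrt{-12 + 4} = -412916 + \sqrt{-8} = -412916 + 2 i \sqrt{2}$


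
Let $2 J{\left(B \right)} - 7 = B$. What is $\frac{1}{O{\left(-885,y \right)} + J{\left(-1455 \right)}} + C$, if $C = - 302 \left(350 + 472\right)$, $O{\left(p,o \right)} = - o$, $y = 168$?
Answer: $- \frac{221433649}{892} \approx -2.4824 \cdot 10^{5}$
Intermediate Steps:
$J{\left(B \right)} = \frac{7}{2} + \frac{B}{2}$
$C = -248244$ ($C = \left(-302\right) 822 = -248244$)
$\frac{1}{O{\left(-885,y \right)} + J{\left(-1455 \right)}} + C = \frac{1}{\left(-1\right) 168 + \left(\frac{7}{2} + \frac{1}{2} \left(-1455\right)\right)} - 248244 = \frac{1}{-168 + \left(\frac{7}{2} - \frac{1455}{2}\right)} - 248244 = \frac{1}{-168 - 724} - 248244 = \frac{1}{-892} - 248244 = - \frac{1}{892} - 248244 = - \frac{221433649}{892}$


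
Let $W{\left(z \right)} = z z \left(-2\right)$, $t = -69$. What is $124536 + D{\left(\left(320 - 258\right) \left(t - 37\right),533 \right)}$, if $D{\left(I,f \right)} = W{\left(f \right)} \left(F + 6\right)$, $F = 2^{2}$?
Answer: $-5557244$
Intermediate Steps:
$W{\left(z \right)} = - 2 z^{2}$ ($W{\left(z \right)} = z^{2} \left(-2\right) = - 2 z^{2}$)
$F = 4$
$D{\left(I,f \right)} = - 20 f^{2}$ ($D{\left(I,f \right)} = - 2 f^{2} \left(4 + 6\right) = - 2 f^{2} \cdot 10 = - 20 f^{2}$)
$124536 + D{\left(\left(320 - 258\right) \left(t - 37\right),533 \right)} = 124536 - 20 \cdot 533^{2} = 124536 - 5681780 = -5557244$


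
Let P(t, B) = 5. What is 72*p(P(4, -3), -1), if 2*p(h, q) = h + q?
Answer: 144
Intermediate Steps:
p(h, q) = h/2 + q/2 (p(h, q) = (h + q)/2 = h/2 + q/2)
72*p(P(4, -3), -1) = 72*((1/2)*5 + (1/2)*(-1)) = 72*(5/2 - 1/2) = 72*2 = 144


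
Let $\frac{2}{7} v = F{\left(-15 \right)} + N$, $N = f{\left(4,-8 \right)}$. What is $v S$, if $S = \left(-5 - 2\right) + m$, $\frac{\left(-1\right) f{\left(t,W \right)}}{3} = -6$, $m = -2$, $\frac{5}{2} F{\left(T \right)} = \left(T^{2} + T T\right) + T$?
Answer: $-6048$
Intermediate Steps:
$F{\left(T \right)} = \frac{2 T}{5} + \frac{4 T^{2}}{5}$ ($F{\left(T \right)} = \frac{2 \left(\left(T^{2} + T T\right) + T\right)}{5} = \frac{2 \left(\left(T^{2} + T^{2}\right) + T\right)}{5} = \frac{2 \left(2 T^{2} + T\right)}{5} = \frac{2 \left(T + 2 T^{2}\right)}{5} = \frac{2 T}{5} + \frac{4 T^{2}}{5}$)
$f{\left(t,W \right)} = 18$ ($f{\left(t,W \right)} = \left(-3\right) \left(-6\right) = 18$)
$S = -9$ ($S = \left(-5 - 2\right) - 2 = -7 - 2 = -9$)
$N = 18$
$v = 672$ ($v = \frac{7 \left(\frac{2}{5} \left(-15\right) \left(1 + 2 \left(-15\right)\right) + 18\right)}{2} = \frac{7 \left(\frac{2}{5} \left(-15\right) \left(1 - 30\right) + 18\right)}{2} = \frac{7 \left(\frac{2}{5} \left(-15\right) \left(-29\right) + 18\right)}{2} = \frac{7 \left(174 + 18\right)}{2} = \frac{7}{2} \cdot 192 = 672$)
$v S = 672 \left(-9\right) = -6048$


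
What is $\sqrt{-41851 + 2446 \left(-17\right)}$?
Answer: $i \sqrt{83433} \approx 288.85 i$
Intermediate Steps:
$\sqrt{-41851 + 2446 \left(-17\right)} = \sqrt{-41851 - 41582} = \sqrt{-83433} = i \sqrt{83433}$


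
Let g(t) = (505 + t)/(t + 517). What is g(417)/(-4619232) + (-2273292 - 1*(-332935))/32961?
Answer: -1395233978764943/23700951426528 ≈ -58.868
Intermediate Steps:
g(t) = (505 + t)/(517 + t)
g(417)/(-4619232) + (-2273292 - 1*(-332935))/32961 = ((505 + 417)/(517 + 417))/(-4619232) + (-2273292 - 1*(-332935))/32961 = (922/934)*(-1/4619232) + (-2273292 + 332935)*(1/32961) = ((1/934)*922)*(-1/4619232) - 1940357*1/32961 = (461/467)*(-1/4619232) - 1940357/32961 = -461/2157181344 - 1940357/32961 = -1395233978764943/23700951426528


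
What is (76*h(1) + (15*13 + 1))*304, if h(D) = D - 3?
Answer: 13376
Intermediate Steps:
h(D) = -3 + D
(76*h(1) + (15*13 + 1))*304 = (76*(-3 + 1) + (15*13 + 1))*304 = (76*(-2) + (195 + 1))*304 = (-152 + 196)*304 = 44*304 = 13376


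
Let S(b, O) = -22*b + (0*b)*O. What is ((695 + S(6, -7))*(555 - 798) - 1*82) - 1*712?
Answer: -137603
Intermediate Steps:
S(b, O) = -22*b (S(b, O) = -22*b + 0*O = -22*b + 0 = -22*b)
((695 + S(6, -7))*(555 - 798) - 1*82) - 1*712 = ((695 - 22*6)*(555 - 798) - 1*82) - 1*712 = ((695 - 132)*(-243) - 82) - 712 = (563*(-243) - 82) - 712 = (-136809 - 82) - 712 = -136891 - 712 = -137603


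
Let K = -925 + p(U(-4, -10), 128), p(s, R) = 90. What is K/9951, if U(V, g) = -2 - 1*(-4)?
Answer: -835/9951 ≈ -0.083911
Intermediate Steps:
U(V, g) = 2 (U(V, g) = -2 + 4 = 2)
K = -835 (K = -925 + 90 = -835)
K/9951 = -835/9951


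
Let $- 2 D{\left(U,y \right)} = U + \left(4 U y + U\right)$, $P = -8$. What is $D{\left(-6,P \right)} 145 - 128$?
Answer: $-13178$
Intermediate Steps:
$D{\left(U,y \right)} = - U - 2 U y$ ($D{\left(U,y \right)} = - \frac{U + \left(4 U y + U\right)}{2} = - \frac{U + \left(U + 4 U y\right)}{2} = - \frac{2 U + 4 U y}{2} = - U - 2 U y$)
$D{\left(-6,P \right)} 145 - 128 = \left(-1\right) \left(-6\right) \left(1 + 2 \left(-8\right)\right) 145 - 128 = \left(-1\right) \left(-6\right) \left(1 - 16\right) 145 - 128 = \left(-1\right) \left(-6\right) \left(-15\right) 145 - 128 = \left(-90\right) 145 - 128 = -13050 - 128 = -13178$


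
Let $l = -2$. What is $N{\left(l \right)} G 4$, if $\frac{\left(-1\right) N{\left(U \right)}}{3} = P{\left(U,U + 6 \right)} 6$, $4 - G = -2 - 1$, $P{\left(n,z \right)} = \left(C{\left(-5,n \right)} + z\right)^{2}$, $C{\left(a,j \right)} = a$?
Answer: $-504$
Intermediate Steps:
$P{\left(n,z \right)} = \left(-5 + z\right)^{2}$
$G = 7$ ($G = 4 - \left(-2 - 1\right) = 4 - -3 = 4 + 3 = 7$)
$N{\left(U \right)} = - 18 \left(1 + U\right)^{2}$ ($N{\left(U \right)} = - 3 \left(-5 + \left(U + 6\right)\right)^{2} \cdot 6 = - 3 \left(-5 + \left(6 + U\right)\right)^{2} \cdot 6 = - 3 \left(1 + U\right)^{2} \cdot 6 = - 3 \cdot 6 \left(1 + U\right)^{2} = - 18 \left(1 + U\right)^{2}$)
$N{\left(l \right)} G 4 = - 18 \left(1 - 2\right)^{2} \cdot 7 \cdot 4 = - 18 \left(-1\right)^{2} \cdot 7 \cdot 4 = \left(-18\right) 1 \cdot 7 \cdot 4 = \left(-18\right) 7 \cdot 4 = \left(-126\right) 4 = -504$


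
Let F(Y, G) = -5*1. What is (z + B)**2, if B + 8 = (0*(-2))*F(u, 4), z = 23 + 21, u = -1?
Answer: 1296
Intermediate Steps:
z = 44
F(Y, G) = -5
B = -8 (B = -8 + (0*(-2))*(-5) = -8 + 0*(-5) = -8 + 0 = -8)
(z + B)**2 = (44 - 8)**2 = 36**2 = 1296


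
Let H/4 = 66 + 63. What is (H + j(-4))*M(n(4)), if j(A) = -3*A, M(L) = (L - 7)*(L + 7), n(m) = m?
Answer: -17424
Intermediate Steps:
M(L) = (-7 + L)*(7 + L)
H = 516 (H = 4*(66 + 63) = 4*129 = 516)
(H + j(-4))*M(n(4)) = (516 - 3*(-4))*(-49 + 4**2) = (516 + 12)*(-49 + 16) = 528*(-33) = -17424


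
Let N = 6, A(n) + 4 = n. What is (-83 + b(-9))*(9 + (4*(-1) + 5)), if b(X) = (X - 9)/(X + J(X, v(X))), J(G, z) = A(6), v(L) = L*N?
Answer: -5630/7 ≈ -804.29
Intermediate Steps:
A(n) = -4 + n
v(L) = 6*L (v(L) = L*6 = 6*L)
J(G, z) = 2 (J(G, z) = -4 + 6 = 2)
b(X) = (-9 + X)/(2 + X) (b(X) = (X - 9)/(X + 2) = (-9 + X)/(2 + X))
(-83 + b(-9))*(9 + (4*(-1) + 5)) = (-83 + (-9 - 9)/(2 - 9))*(9 + (4*(-1) + 5)) = (-83 - 18/(-7))*(9 + (-4 + 5)) = (-83 - 1/7*(-18))*(9 + 1) = (-83 + 18/7)*10 = -563/7*10 = -5630/7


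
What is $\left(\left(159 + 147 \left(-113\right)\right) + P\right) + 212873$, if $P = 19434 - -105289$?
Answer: $321144$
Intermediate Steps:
$P = 124723$ ($P = 19434 + 105289 = 124723$)
$\left(\left(159 + 147 \left(-113\right)\right) + P\right) + 212873 = \left(\left(159 + 147 \left(-113\right)\right) + 124723\right) + 212873 = \left(\left(159 - 16611\right) + 124723\right) + 212873 = \left(-16452 + 124723\right) + 212873 = 108271 + 212873 = 321144$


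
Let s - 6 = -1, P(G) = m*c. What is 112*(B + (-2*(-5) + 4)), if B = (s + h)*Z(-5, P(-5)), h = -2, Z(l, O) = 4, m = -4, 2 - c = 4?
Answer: 2912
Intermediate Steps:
c = -2 (c = 2 - 1*4 = 2 - 4 = -2)
P(G) = 8 (P(G) = -4*(-2) = 8)
s = 5 (s = 6 - 1 = 5)
B = 12 (B = (5 - 2)*4 = 3*4 = 12)
112*(B + (-2*(-5) + 4)) = 112*(12 + (-2*(-5) + 4)) = 112*(12 + (10 + 4)) = 112*(12 + 14) = 112*26 = 2912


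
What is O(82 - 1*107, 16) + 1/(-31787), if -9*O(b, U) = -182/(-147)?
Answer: -118093/858249 ≈ -0.13760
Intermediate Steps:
O(b, U) = -26/189 (O(b, U) = -(-182)/(9*(-147)) = -(-182)*(-1)/(9*147) = -⅑*26/21 = -26/189)
O(82 - 1*107, 16) + 1/(-31787) = -26/189 + 1/(-31787) = -26/189 - 1/31787 = -118093/858249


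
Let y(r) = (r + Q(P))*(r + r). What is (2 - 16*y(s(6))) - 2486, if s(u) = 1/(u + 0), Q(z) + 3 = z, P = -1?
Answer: -22172/9 ≈ -2463.6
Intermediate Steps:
Q(z) = -3 + z
s(u) = 1/u
y(r) = 2*r*(-4 + r) (y(r) = (r + (-3 - 1))*(r + r) = (r - 4)*(2*r) = (-4 + r)*(2*r) = 2*r*(-4 + r))
(2 - 16*y(s(6))) - 2486 = (2 - 32*(-4 + 1/6)/6) - 2486 = (2 - 32*(-4 + ⅙)/6) - 2486 = (2 - 32*(-23)/(6*6)) - 2486 = (2 - 16*(-23/18)) - 2486 = (2 + 184/9) - 2486 = 202/9 - 2486 = -22172/9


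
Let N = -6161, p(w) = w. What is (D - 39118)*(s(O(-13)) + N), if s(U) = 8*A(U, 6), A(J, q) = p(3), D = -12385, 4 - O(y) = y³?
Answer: 316073911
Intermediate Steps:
O(y) = 4 - y³
A(J, q) = 3
s(U) = 24 (s(U) = 8*3 = 24)
(D - 39118)*(s(O(-13)) + N) = (-12385 - 39118)*(24 - 6161) = -51503*(-6137) = 316073911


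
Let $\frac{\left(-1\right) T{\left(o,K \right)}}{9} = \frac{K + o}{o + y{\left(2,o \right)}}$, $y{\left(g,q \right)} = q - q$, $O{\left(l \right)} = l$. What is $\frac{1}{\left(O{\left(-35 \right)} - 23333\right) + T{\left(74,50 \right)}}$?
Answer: $- \frac{37}{865174} \approx -4.2766 \cdot 10^{-5}$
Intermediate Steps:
$y{\left(g,q \right)} = 0$
$T{\left(o,K \right)} = - \frac{9 \left(K + o\right)}{o}$ ($T{\left(o,K \right)} = - 9 \frac{K + o}{o + 0} = - 9 \frac{K + o}{o} = - \frac{9 \left(K + o\right)}{o}$)
$\frac{1}{\left(O{\left(-35 \right)} - 23333\right) + T{\left(74,50 \right)}} = \frac{1}{\left(-35 - 23333\right) - \left(9 + \frac{450}{74}\right)} = \frac{1}{-23368 - \left(9 + 450 \cdot \frac{1}{74}\right)} = \frac{1}{-23368 - \frac{558}{37}} = \frac{1}{- \frac{865174}{37}} = - \frac{37}{865174}$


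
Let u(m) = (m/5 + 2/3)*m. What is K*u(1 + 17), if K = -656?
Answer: -251904/5 ≈ -50381.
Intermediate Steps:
u(m) = m*(2/3 + m/5) (u(m) = (m*(1/5) + 2*(1/3))*m = (m/5 + 2/3)*m = (2/3 + m/5)*m = m*(2/3 + m/5))
K*u(1 + 17) = -656*(1 + 17)*(10 + 3*(1 + 17))/15 = -656*18*(10 + 3*18)/15 = -656*18*(10 + 54)/15 = -656*18*64/15 = -656*384/5 = -251904/5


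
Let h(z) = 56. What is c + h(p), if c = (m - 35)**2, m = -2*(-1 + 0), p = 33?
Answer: 1145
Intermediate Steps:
m = 2 (m = -2*(-1) = 2)
c = 1089 (c = (2 - 35)**2 = (-33)**2 = 1089)
c + h(p) = 1089 + 56 = 1145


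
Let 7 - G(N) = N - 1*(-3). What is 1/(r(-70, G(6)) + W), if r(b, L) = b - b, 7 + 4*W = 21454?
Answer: 4/21447 ≈ 0.00018651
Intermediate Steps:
G(N) = 4 - N (G(N) = 7 - (N - 1*(-3)) = 7 - (N + 3) = 7 - (3 + N) = 7 + (-3 - N) = 4 - N)
W = 21447/4 (W = -7/4 + (¼)*21454 = -7/4 + 10727/2 = 21447/4 ≈ 5361.8)
r(b, L) = 0
1/(r(-70, G(6)) + W) = 1/(0 + 21447/4) = 1/(21447/4) = 4/21447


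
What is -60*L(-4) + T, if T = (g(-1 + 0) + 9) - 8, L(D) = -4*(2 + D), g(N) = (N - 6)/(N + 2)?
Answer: -486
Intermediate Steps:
g(N) = (-6 + N)/(2 + N)
L(D) = -8 - 4*D
T = -6 (T = ((-6 + (-1 + 0))/(2 + (-1 + 0)) + 9) - 8 = ((-6 - 1)/(2 - 1) + 9) - 8 = (-7/1 + 9) - 8 = (1*(-7) + 9) - 8 = (-7 + 9) - 8 = 2 - 8 = -6)
-60*L(-4) + T = -60*(-8 - 4*(-4)) - 6 = -60*(-8 + 16) - 6 = -60*8 - 6 = -480 - 6 = -486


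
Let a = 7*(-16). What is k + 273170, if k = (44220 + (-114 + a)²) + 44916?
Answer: 413382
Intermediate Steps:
a = -112
k = 140212 (k = (44220 + (-114 - 112)²) + 44916 = (44220 + (-226)²) + 44916 = (44220 + 51076) + 44916 = 95296 + 44916 = 140212)
k + 273170 = 140212 + 273170 = 413382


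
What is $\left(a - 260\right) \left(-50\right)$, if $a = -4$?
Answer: $13200$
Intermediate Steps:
$\left(a - 260\right) \left(-50\right) = \left(-4 - 260\right) \left(-50\right) = \left(-264\right) \left(-50\right) = 13200$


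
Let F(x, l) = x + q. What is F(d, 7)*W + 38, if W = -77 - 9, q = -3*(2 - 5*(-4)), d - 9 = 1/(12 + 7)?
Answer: 93774/19 ≈ 4935.5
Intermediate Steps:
d = 172/19 (d = 9 + 1/(12 + 7) = 9 + 1/19 = 172/19 ≈ 9.0526)
q = -66 (q = -3*(2 + 20) = -3*22 = -66)
F(x, l) = -66 + x (F(x, l) = x - 66 = -66 + x)
W = -86
F(d, 7)*W + 38 = (-66 + 172/19)*(-86) + 38 = -1082/19*(-86) + 38 = 93052/19 + 38 = 93774/19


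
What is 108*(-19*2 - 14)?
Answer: -5616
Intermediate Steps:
108*(-19*2 - 14) = 108*(-38 - 14) = 108*(-52) = -5616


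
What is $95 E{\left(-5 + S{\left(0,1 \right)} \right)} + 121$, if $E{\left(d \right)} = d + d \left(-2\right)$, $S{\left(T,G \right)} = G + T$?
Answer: $501$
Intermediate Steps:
$E{\left(d \right)} = - d$ ($E{\left(d \right)} = d - 2 d = - d$)
$95 E{\left(-5 + S{\left(0,1 \right)} \right)} + 121 = 95 \left(- (-5 + \left(1 + 0\right))\right) + 121 = 95 \left(- (-5 + 1)\right) + 121 = 95 \left(\left(-1\right) \left(-4\right)\right) + 121 = 95 \cdot 4 + 121 = 380 + 121 = 501$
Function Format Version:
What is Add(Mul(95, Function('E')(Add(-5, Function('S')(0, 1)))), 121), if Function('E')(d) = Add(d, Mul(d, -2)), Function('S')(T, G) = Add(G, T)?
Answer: 501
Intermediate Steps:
Function('E')(d) = Mul(-1, d) (Function('E')(d) = Add(d, Mul(-2, d)) = Mul(-1, d))
Add(Mul(95, Function('E')(Add(-5, Function('S')(0, 1)))), 121) = Add(Mul(95, Mul(-1, Add(-5, Add(1, 0)))), 121) = Add(Mul(95, Mul(-1, Add(-5, 1))), 121) = Add(Mul(95, Mul(-1, -4)), 121) = Add(Mul(95, 4), 121) = Add(380, 121) = 501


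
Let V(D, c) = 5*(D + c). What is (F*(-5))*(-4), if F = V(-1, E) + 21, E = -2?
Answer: 120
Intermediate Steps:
V(D, c) = 5*D + 5*c
F = 6 (F = (5*(-1) + 5*(-2)) + 21 = (-5 - 10) + 21 = -15 + 21 = 6)
(F*(-5))*(-4) = (6*(-5))*(-4) = -30*(-4) = 120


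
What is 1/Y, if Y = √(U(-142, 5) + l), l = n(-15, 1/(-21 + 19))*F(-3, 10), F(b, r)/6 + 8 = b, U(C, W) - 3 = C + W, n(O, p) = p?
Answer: -I*√101/101 ≈ -0.099504*I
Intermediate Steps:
U(C, W) = 3 + C + W (U(C, W) = 3 + (C + W) = 3 + C + W)
F(b, r) = -48 + 6*b
l = 33 (l = (-48 + 6*(-3))/(-21 + 19) = (-48 - 18)/(-2) = -½*(-66) = 33)
Y = I*√101 (Y = √((3 - 142 + 5) + 33) = √(-134 + 33) = √(-101) = I*√101 ≈ 10.05*I)
1/Y = 1/(I*√101) = -I*√101/101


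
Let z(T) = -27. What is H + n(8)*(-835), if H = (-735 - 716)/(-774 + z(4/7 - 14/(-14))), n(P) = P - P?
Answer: 1451/801 ≈ 1.8115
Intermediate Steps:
n(P) = 0
H = 1451/801 (H = (-735 - 716)/(-774 - 27) = -1451/(-801) = -1451*(-1/801) = 1451/801 ≈ 1.8115)
H + n(8)*(-835) = 1451/801 + 0*(-835) = 1451/801 + 0 = 1451/801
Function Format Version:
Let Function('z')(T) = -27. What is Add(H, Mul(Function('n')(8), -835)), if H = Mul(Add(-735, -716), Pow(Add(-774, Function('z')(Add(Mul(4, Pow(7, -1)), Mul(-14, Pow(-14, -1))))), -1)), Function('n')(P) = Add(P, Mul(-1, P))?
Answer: Rational(1451, 801) ≈ 1.8115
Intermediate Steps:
Function('n')(P) = 0
H = Rational(1451, 801) (H = Mul(Add(-735, -716), Pow(Add(-774, -27), -1)) = Mul(-1451, Pow(-801, -1)) = Mul(-1451, Rational(-1, 801)) = Rational(1451, 801) ≈ 1.8115)
Add(H, Mul(Function('n')(8), -835)) = Add(Rational(1451, 801), Mul(0, -835)) = Add(Rational(1451, 801), 0) = Rational(1451, 801)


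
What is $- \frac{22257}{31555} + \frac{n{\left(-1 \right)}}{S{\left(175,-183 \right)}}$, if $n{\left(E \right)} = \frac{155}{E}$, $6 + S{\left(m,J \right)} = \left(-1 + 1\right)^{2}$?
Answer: $\frac{4757483}{189330} \approx 25.128$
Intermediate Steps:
$S{\left(m,J \right)} = -6$ ($S{\left(m,J \right)} = -6 + \left(-1 + 1\right)^{2} = -6 + 0^{2} = -6 + 0 = -6$)
$- \frac{22257}{31555} + \frac{n{\left(-1 \right)}}{S{\left(175,-183 \right)}} = - \frac{22257}{31555} + \frac{155 \frac{1}{-1}}{-6} = \left(-22257\right) \frac{1}{31555} + 155 \left(-1\right) \left(- \frac{1}{6}\right) = - \frac{22257}{31555} - - \frac{155}{6} = - \frac{22257}{31555} + \frac{155}{6} = \frac{4757483}{189330}$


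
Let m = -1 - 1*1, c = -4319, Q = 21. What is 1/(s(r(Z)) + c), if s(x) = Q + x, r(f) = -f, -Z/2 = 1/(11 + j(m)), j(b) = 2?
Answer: -13/55872 ≈ -0.00023267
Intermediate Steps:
m = -2 (m = -1 - 1 = -2)
Z = -2/13 (Z = -2/(11 + 2) = -2/13 ≈ -0.15385)
s(x) = 21 + x
1/(s(r(Z)) + c) = 1/((21 - 1*(-2/13)) - 4319) = 1/((21 + 2/13) - 4319) = 1/(275/13 - 4319) = 1/(-55872/13) = -13/55872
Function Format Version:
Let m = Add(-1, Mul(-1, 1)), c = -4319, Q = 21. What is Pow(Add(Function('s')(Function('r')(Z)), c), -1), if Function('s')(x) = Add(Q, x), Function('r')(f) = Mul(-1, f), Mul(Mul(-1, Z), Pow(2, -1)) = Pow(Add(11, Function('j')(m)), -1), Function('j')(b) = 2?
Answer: Rational(-13, 55872) ≈ -0.00023267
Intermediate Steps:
m = -2 (m = Add(-1, -1) = -2)
Z = Rational(-2, 13) (Z = Mul(-2, Pow(Add(11, 2), -1)) = Mul(-2, Pow(13, -1)) = Mul(-2, Rational(1, 13)) = Rational(-2, 13) ≈ -0.15385)
Function('s')(x) = Add(21, x)
Pow(Add(Function('s')(Function('r')(Z)), c), -1) = Pow(Add(Add(21, Mul(-1, Rational(-2, 13))), -4319), -1) = Pow(Add(Add(21, Rational(2, 13)), -4319), -1) = Pow(Add(Rational(275, 13), -4319), -1) = Pow(Rational(-55872, 13), -1) = Rational(-13, 55872)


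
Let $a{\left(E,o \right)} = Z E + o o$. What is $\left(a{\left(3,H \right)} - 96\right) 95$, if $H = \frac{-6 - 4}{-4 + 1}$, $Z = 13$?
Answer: $- \frac{39235}{9} \approx -4359.4$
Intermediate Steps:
$H = \frac{10}{3}$ ($H = - \frac{10}{-3} = \left(-10\right) \left(- \frac{1}{3}\right) = \frac{10}{3} \approx 3.3333$)
$a{\left(E,o \right)} = o^{2} + 13 E$ ($a{\left(E,o \right)} = 13 E + o o = 13 E + o^{2} = o^{2} + 13 E$)
$\left(a{\left(3,H \right)} - 96\right) 95 = \left(\left(\left(\frac{10}{3}\right)^{2} + 13 \cdot 3\right) - 96\right) 95 = \left(\left(\frac{100}{9} + 39\right) - 96\right) 95 = \left(\frac{451}{9} - 96\right) 95 = \left(- \frac{413}{9}\right) 95 = - \frac{39235}{9}$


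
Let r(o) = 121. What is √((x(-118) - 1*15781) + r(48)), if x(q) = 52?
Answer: 2*I*√3902 ≈ 124.93*I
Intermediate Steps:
√((x(-118) - 1*15781) + r(48)) = √((52 - 1*15781) + 121) = √((52 - 15781) + 121) = √(-15729 + 121) = √(-15608) = 2*I*√3902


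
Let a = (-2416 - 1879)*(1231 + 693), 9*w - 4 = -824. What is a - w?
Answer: -74371400/9 ≈ -8.2635e+6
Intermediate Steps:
w = -820/9 (w = 4/9 + (⅑)*(-824) = 4/9 - 824/9 = -820/9 ≈ -91.111)
a = -8263580 (a = -4295*1924 = -8263580)
a - w = -8263580 - 1*(-820/9) = -8263580 + 820/9 = -74371400/9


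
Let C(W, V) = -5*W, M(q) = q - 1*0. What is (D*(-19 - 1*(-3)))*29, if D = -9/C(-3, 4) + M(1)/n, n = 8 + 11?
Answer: 24128/95 ≈ 253.98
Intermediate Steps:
M(q) = q (M(q) = q + 0 = q)
n = 19
D = -52/95 (D = -9/((-5*(-3))) + 1/19 = -9/15 + 1*(1/19) = -9*1/15 + 1/19 = -⅗ + 1/19 = -52/95 ≈ -0.54737)
(D*(-19 - 1*(-3)))*29 = -52*(-19 - 1*(-3))/95*29 = -52*(-19 + 3)/95*29 = -52/95*(-16)*29 = (832/95)*29 = 24128/95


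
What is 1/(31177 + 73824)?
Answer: 1/105001 ≈ 9.5237e-6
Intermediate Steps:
1/(31177 + 73824) = 1/105001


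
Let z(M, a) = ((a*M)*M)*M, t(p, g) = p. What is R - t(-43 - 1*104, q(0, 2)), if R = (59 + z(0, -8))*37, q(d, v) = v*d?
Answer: 2330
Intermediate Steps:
q(d, v) = d*v
z(M, a) = a*M³ (z(M, a) = ((M*a)*M)*M = (a*M²)*M = a*M³)
R = 2183 (R = (59 - 8*0³)*37 = (59 - 8*0)*37 = (59 + 0)*37 = 59*37 = 2183)
R - t(-43 - 1*104, q(0, 2)) = 2183 - (-43 - 1*104) = 2183 - (-43 - 104) = 2183 - 1*(-147) = 2183 + 147 = 2330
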